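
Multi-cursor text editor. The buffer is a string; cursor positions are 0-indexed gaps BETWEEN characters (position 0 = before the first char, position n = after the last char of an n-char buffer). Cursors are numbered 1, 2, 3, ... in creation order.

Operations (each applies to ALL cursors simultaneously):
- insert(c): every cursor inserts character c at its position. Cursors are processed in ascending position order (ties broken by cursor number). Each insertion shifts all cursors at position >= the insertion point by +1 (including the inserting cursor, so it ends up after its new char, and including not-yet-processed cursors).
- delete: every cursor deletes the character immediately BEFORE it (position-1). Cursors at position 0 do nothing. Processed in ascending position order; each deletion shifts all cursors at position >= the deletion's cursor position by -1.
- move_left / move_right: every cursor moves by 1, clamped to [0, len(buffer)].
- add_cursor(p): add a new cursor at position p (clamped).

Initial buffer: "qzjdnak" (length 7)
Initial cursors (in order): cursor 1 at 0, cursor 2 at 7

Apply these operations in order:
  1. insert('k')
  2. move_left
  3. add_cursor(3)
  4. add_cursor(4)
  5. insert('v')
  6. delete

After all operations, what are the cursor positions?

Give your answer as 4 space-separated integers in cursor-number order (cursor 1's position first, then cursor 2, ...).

Answer: 0 8 3 4

Derivation:
After op 1 (insert('k')): buffer="kqzjdnakk" (len 9), cursors c1@1 c2@9, authorship 1.......2
After op 2 (move_left): buffer="kqzjdnakk" (len 9), cursors c1@0 c2@8, authorship 1.......2
After op 3 (add_cursor(3)): buffer="kqzjdnakk" (len 9), cursors c1@0 c3@3 c2@8, authorship 1.......2
After op 4 (add_cursor(4)): buffer="kqzjdnakk" (len 9), cursors c1@0 c3@3 c4@4 c2@8, authorship 1.......2
After op 5 (insert('v')): buffer="vkqzvjvdnakvk" (len 13), cursors c1@1 c3@5 c4@7 c2@12, authorship 11..3.4....22
After op 6 (delete): buffer="kqzjdnakk" (len 9), cursors c1@0 c3@3 c4@4 c2@8, authorship 1.......2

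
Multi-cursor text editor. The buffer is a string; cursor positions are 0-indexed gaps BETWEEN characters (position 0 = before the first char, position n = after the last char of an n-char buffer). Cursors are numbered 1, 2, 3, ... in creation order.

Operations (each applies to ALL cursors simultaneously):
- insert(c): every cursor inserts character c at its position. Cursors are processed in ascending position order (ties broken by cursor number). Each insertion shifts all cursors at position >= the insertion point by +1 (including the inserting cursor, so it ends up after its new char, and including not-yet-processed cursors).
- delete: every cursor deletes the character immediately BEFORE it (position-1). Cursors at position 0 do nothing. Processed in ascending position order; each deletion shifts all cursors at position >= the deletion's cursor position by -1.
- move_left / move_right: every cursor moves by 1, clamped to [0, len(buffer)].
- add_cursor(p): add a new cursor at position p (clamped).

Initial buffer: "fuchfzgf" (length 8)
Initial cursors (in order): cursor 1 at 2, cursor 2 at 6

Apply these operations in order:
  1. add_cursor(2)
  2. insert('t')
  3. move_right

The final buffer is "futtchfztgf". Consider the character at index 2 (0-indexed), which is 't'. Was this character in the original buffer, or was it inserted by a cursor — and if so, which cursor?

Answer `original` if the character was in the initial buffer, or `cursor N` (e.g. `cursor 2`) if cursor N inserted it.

Answer: cursor 1

Derivation:
After op 1 (add_cursor(2)): buffer="fuchfzgf" (len 8), cursors c1@2 c3@2 c2@6, authorship ........
After op 2 (insert('t')): buffer="futtchfztgf" (len 11), cursors c1@4 c3@4 c2@9, authorship ..13....2..
After op 3 (move_right): buffer="futtchfztgf" (len 11), cursors c1@5 c3@5 c2@10, authorship ..13....2..
Authorship (.=original, N=cursor N): . . 1 3 . . . . 2 . .
Index 2: author = 1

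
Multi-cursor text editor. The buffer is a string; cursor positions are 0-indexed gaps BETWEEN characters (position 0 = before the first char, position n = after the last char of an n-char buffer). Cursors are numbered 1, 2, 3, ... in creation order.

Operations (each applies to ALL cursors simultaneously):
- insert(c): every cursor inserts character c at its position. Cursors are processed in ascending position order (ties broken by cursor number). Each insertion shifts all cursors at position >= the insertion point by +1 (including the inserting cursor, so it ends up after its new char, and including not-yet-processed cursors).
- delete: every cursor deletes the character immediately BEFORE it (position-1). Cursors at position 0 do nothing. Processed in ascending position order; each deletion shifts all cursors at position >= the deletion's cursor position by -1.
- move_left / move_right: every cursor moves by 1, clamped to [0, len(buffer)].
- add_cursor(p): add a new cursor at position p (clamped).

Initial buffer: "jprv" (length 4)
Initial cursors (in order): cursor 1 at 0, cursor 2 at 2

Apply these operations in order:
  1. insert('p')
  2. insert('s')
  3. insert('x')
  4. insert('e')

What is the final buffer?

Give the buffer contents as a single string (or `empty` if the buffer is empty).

After op 1 (insert('p')): buffer="pjpprv" (len 6), cursors c1@1 c2@4, authorship 1..2..
After op 2 (insert('s')): buffer="psjppsrv" (len 8), cursors c1@2 c2@6, authorship 11..22..
After op 3 (insert('x')): buffer="psxjppsxrv" (len 10), cursors c1@3 c2@8, authorship 111..222..
After op 4 (insert('e')): buffer="psxejppsxerv" (len 12), cursors c1@4 c2@10, authorship 1111..2222..

Answer: psxejppsxerv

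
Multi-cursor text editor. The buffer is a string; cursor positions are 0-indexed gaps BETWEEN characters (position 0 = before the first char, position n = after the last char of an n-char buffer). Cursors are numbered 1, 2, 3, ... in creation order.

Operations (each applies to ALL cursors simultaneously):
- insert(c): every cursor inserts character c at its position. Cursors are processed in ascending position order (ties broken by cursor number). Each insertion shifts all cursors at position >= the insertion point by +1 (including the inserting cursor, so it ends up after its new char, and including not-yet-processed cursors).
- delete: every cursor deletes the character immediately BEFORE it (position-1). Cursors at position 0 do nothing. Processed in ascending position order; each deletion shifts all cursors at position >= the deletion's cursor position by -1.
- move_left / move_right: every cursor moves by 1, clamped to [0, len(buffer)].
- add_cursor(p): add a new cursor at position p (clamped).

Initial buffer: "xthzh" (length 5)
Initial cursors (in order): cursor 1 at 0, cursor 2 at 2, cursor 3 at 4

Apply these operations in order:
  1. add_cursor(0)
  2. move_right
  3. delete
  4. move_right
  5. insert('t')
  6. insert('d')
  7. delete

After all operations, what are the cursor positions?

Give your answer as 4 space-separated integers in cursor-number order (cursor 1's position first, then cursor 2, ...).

After op 1 (add_cursor(0)): buffer="xthzh" (len 5), cursors c1@0 c4@0 c2@2 c3@4, authorship .....
After op 2 (move_right): buffer="xthzh" (len 5), cursors c1@1 c4@1 c2@3 c3@5, authorship .....
After op 3 (delete): buffer="tz" (len 2), cursors c1@0 c4@0 c2@1 c3@2, authorship ..
After op 4 (move_right): buffer="tz" (len 2), cursors c1@1 c4@1 c2@2 c3@2, authorship ..
After op 5 (insert('t')): buffer="tttztt" (len 6), cursors c1@3 c4@3 c2@6 c3@6, authorship .14.23
After op 6 (insert('d')): buffer="tttddzttdd" (len 10), cursors c1@5 c4@5 c2@10 c3@10, authorship .1414.2323
After op 7 (delete): buffer="tttztt" (len 6), cursors c1@3 c4@3 c2@6 c3@6, authorship .14.23

Answer: 3 6 6 3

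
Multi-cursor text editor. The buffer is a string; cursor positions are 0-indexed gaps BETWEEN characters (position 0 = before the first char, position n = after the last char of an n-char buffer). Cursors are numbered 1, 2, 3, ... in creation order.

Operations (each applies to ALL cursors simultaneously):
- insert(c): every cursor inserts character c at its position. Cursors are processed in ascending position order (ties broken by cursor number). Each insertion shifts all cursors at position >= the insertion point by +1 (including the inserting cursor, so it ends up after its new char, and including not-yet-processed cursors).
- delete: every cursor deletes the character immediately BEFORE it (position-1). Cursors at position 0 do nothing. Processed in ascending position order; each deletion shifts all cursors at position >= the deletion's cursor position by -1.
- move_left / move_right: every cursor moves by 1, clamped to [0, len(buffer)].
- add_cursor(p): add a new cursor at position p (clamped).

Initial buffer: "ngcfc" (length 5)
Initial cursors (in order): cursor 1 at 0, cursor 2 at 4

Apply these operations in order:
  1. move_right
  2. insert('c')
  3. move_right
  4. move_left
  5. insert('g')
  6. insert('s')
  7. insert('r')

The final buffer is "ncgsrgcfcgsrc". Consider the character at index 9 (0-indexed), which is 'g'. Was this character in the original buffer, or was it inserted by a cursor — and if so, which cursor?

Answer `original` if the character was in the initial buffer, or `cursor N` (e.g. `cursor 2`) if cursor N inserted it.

Answer: cursor 2

Derivation:
After op 1 (move_right): buffer="ngcfc" (len 5), cursors c1@1 c2@5, authorship .....
After op 2 (insert('c')): buffer="ncgcfcc" (len 7), cursors c1@2 c2@7, authorship .1....2
After op 3 (move_right): buffer="ncgcfcc" (len 7), cursors c1@3 c2@7, authorship .1....2
After op 4 (move_left): buffer="ncgcfcc" (len 7), cursors c1@2 c2@6, authorship .1....2
After op 5 (insert('g')): buffer="ncggcfcgc" (len 9), cursors c1@3 c2@8, authorship .11....22
After op 6 (insert('s')): buffer="ncgsgcfcgsc" (len 11), cursors c1@4 c2@10, authorship .111....222
After op 7 (insert('r')): buffer="ncgsrgcfcgsrc" (len 13), cursors c1@5 c2@12, authorship .1111....2222
Authorship (.=original, N=cursor N): . 1 1 1 1 . . . . 2 2 2 2
Index 9: author = 2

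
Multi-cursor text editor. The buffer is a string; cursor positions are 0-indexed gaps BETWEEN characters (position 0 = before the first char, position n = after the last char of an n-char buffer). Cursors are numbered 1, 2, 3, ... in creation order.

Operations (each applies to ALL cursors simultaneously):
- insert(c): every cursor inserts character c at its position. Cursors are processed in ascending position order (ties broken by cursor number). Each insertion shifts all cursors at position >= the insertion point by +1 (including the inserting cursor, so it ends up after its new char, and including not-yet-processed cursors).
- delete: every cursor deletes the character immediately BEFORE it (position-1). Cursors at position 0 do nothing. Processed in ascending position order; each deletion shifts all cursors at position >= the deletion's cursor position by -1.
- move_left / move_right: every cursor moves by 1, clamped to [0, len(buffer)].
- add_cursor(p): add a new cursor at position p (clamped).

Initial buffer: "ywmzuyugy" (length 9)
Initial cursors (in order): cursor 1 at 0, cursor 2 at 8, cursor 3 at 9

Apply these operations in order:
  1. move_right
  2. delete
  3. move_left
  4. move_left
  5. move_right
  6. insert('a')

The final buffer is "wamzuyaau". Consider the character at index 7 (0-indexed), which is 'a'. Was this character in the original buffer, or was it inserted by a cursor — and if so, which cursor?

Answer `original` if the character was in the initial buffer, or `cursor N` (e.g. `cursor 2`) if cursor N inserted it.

Answer: cursor 3

Derivation:
After op 1 (move_right): buffer="ywmzuyugy" (len 9), cursors c1@1 c2@9 c3@9, authorship .........
After op 2 (delete): buffer="wmzuyu" (len 6), cursors c1@0 c2@6 c3@6, authorship ......
After op 3 (move_left): buffer="wmzuyu" (len 6), cursors c1@0 c2@5 c3@5, authorship ......
After op 4 (move_left): buffer="wmzuyu" (len 6), cursors c1@0 c2@4 c3@4, authorship ......
After op 5 (move_right): buffer="wmzuyu" (len 6), cursors c1@1 c2@5 c3@5, authorship ......
After op 6 (insert('a')): buffer="wamzuyaau" (len 9), cursors c1@2 c2@8 c3@8, authorship .1....23.
Authorship (.=original, N=cursor N): . 1 . . . . 2 3 .
Index 7: author = 3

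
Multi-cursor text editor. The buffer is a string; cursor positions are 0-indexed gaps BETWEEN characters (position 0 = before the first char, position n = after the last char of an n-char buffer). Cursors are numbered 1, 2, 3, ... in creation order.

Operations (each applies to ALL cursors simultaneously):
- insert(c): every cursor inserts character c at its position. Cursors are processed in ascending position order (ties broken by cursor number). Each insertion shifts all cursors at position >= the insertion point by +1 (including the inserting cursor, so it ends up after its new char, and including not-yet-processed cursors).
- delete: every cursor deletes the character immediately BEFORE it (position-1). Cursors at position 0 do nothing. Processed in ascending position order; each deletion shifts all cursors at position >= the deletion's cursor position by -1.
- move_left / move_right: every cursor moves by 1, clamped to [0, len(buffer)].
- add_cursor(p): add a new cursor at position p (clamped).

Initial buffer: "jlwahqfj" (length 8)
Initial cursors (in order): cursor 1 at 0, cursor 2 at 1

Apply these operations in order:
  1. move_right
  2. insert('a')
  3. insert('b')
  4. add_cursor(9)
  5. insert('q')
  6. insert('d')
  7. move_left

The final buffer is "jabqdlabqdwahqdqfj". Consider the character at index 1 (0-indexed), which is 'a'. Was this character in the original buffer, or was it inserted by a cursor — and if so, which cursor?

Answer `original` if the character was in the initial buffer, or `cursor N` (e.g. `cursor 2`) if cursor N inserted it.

Answer: cursor 1

Derivation:
After op 1 (move_right): buffer="jlwahqfj" (len 8), cursors c1@1 c2@2, authorship ........
After op 2 (insert('a')): buffer="jalawahqfj" (len 10), cursors c1@2 c2@4, authorship .1.2......
After op 3 (insert('b')): buffer="jablabwahqfj" (len 12), cursors c1@3 c2@6, authorship .11.22......
After op 4 (add_cursor(9)): buffer="jablabwahqfj" (len 12), cursors c1@3 c2@6 c3@9, authorship .11.22......
After op 5 (insert('q')): buffer="jabqlabqwahqqfj" (len 15), cursors c1@4 c2@8 c3@12, authorship .111.222...3...
After op 6 (insert('d')): buffer="jabqdlabqdwahqdqfj" (len 18), cursors c1@5 c2@10 c3@15, authorship .1111.2222...33...
After op 7 (move_left): buffer="jabqdlabqdwahqdqfj" (len 18), cursors c1@4 c2@9 c3@14, authorship .1111.2222...33...
Authorship (.=original, N=cursor N): . 1 1 1 1 . 2 2 2 2 . . . 3 3 . . .
Index 1: author = 1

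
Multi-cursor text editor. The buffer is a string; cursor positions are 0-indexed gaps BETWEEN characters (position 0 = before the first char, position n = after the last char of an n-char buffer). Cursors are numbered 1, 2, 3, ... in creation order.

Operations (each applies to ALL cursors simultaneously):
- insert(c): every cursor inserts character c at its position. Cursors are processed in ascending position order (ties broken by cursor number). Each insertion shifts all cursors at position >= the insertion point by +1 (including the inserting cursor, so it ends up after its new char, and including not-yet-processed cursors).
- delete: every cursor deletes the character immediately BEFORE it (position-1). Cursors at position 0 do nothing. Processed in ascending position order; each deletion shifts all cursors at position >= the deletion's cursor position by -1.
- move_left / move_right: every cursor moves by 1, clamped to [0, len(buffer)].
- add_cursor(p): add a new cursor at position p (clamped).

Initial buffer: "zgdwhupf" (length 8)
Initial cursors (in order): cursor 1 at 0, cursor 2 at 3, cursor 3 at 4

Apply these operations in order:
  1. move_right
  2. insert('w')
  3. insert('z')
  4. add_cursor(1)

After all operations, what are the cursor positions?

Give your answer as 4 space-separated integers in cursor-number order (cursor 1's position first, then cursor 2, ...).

After op 1 (move_right): buffer="zgdwhupf" (len 8), cursors c1@1 c2@4 c3@5, authorship ........
After op 2 (insert('w')): buffer="zwgdwwhwupf" (len 11), cursors c1@2 c2@6 c3@8, authorship .1...2.3...
After op 3 (insert('z')): buffer="zwzgdwwzhwzupf" (len 14), cursors c1@3 c2@8 c3@11, authorship .11...22.33...
After op 4 (add_cursor(1)): buffer="zwzgdwwzhwzupf" (len 14), cursors c4@1 c1@3 c2@8 c3@11, authorship .11...22.33...

Answer: 3 8 11 1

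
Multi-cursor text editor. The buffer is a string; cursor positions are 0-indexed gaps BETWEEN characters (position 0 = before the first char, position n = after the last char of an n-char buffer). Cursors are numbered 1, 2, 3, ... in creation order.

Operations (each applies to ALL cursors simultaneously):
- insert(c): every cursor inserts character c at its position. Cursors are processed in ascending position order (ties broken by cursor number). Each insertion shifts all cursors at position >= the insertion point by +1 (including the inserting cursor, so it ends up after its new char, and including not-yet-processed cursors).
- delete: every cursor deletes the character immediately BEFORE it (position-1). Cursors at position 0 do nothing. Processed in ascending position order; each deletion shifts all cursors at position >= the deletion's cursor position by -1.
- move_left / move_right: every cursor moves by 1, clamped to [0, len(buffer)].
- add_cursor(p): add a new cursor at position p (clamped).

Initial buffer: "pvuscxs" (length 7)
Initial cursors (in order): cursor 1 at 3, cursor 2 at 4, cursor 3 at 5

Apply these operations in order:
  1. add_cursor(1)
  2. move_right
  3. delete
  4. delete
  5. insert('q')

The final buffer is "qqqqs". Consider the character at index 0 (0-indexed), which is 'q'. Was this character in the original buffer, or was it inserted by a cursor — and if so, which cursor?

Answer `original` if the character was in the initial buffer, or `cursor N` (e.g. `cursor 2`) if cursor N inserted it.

After op 1 (add_cursor(1)): buffer="pvuscxs" (len 7), cursors c4@1 c1@3 c2@4 c3@5, authorship .......
After op 2 (move_right): buffer="pvuscxs" (len 7), cursors c4@2 c1@4 c2@5 c3@6, authorship .......
After op 3 (delete): buffer="pus" (len 3), cursors c4@1 c1@2 c2@2 c3@2, authorship ...
After op 4 (delete): buffer="s" (len 1), cursors c1@0 c2@0 c3@0 c4@0, authorship .
After op 5 (insert('q')): buffer="qqqqs" (len 5), cursors c1@4 c2@4 c3@4 c4@4, authorship 1234.
Authorship (.=original, N=cursor N): 1 2 3 4 .
Index 0: author = 1

Answer: cursor 1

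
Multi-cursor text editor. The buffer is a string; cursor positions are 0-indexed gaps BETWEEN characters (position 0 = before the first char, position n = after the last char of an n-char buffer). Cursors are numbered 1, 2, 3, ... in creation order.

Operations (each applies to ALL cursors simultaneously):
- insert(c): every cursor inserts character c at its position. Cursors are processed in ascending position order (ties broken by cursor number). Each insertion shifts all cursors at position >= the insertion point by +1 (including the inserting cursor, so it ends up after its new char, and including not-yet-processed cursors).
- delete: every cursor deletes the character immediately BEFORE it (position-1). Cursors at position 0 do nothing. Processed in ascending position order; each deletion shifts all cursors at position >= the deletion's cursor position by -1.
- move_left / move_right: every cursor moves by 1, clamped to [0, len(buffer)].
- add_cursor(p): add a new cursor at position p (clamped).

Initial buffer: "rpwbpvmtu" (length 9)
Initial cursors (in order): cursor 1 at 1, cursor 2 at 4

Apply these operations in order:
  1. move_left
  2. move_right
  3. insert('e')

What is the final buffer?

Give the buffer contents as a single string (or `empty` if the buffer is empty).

Answer: repwbepvmtu

Derivation:
After op 1 (move_left): buffer="rpwbpvmtu" (len 9), cursors c1@0 c2@3, authorship .........
After op 2 (move_right): buffer="rpwbpvmtu" (len 9), cursors c1@1 c2@4, authorship .........
After op 3 (insert('e')): buffer="repwbepvmtu" (len 11), cursors c1@2 c2@6, authorship .1...2.....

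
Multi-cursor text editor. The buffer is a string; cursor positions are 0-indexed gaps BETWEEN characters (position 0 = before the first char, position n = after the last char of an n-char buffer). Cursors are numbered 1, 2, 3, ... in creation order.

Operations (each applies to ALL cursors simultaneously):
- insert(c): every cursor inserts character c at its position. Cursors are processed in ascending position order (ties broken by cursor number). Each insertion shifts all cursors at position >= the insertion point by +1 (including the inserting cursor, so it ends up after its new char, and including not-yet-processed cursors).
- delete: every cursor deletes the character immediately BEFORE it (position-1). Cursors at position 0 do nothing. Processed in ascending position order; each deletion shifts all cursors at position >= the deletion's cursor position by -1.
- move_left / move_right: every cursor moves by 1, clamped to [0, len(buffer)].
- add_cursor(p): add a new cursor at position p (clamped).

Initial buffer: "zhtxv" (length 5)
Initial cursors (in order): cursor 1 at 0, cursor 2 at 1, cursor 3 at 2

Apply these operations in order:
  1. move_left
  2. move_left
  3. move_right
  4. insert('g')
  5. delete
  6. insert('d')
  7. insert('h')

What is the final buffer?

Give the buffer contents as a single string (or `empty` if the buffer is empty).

Answer: zdddhhhhtxv

Derivation:
After op 1 (move_left): buffer="zhtxv" (len 5), cursors c1@0 c2@0 c3@1, authorship .....
After op 2 (move_left): buffer="zhtxv" (len 5), cursors c1@0 c2@0 c3@0, authorship .....
After op 3 (move_right): buffer="zhtxv" (len 5), cursors c1@1 c2@1 c3@1, authorship .....
After op 4 (insert('g')): buffer="zggghtxv" (len 8), cursors c1@4 c2@4 c3@4, authorship .123....
After op 5 (delete): buffer="zhtxv" (len 5), cursors c1@1 c2@1 c3@1, authorship .....
After op 6 (insert('d')): buffer="zdddhtxv" (len 8), cursors c1@4 c2@4 c3@4, authorship .123....
After op 7 (insert('h')): buffer="zdddhhhhtxv" (len 11), cursors c1@7 c2@7 c3@7, authorship .123123....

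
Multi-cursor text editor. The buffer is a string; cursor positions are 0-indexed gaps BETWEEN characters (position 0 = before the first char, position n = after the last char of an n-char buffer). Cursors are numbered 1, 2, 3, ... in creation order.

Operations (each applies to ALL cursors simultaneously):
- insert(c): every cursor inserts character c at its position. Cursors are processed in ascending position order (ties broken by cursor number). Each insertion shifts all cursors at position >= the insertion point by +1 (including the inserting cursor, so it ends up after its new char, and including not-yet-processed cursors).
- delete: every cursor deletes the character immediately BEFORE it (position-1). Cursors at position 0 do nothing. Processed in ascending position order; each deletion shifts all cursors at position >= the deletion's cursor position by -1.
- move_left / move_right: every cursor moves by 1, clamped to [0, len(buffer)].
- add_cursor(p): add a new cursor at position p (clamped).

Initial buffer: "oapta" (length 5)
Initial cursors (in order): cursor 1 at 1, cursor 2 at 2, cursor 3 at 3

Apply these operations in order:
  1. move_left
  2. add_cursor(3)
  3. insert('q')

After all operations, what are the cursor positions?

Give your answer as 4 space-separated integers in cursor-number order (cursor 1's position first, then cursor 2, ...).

After op 1 (move_left): buffer="oapta" (len 5), cursors c1@0 c2@1 c3@2, authorship .....
After op 2 (add_cursor(3)): buffer="oapta" (len 5), cursors c1@0 c2@1 c3@2 c4@3, authorship .....
After op 3 (insert('q')): buffer="qoqaqpqta" (len 9), cursors c1@1 c2@3 c3@5 c4@7, authorship 1.2.3.4..

Answer: 1 3 5 7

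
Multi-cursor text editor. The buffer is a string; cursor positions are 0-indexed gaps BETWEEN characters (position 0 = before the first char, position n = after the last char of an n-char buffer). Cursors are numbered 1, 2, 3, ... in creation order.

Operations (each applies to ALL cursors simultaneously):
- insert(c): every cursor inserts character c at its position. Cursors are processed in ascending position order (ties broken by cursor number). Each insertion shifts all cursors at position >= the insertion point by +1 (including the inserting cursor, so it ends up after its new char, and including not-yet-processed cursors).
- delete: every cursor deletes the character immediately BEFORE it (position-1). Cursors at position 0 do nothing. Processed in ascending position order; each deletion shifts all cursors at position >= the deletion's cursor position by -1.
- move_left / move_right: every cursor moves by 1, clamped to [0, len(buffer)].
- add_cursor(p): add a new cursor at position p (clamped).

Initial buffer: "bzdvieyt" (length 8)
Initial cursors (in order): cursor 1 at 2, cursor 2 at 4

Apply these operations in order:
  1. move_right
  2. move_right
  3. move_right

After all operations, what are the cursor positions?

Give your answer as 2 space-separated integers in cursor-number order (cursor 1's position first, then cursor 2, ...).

After op 1 (move_right): buffer="bzdvieyt" (len 8), cursors c1@3 c2@5, authorship ........
After op 2 (move_right): buffer="bzdvieyt" (len 8), cursors c1@4 c2@6, authorship ........
After op 3 (move_right): buffer="bzdvieyt" (len 8), cursors c1@5 c2@7, authorship ........

Answer: 5 7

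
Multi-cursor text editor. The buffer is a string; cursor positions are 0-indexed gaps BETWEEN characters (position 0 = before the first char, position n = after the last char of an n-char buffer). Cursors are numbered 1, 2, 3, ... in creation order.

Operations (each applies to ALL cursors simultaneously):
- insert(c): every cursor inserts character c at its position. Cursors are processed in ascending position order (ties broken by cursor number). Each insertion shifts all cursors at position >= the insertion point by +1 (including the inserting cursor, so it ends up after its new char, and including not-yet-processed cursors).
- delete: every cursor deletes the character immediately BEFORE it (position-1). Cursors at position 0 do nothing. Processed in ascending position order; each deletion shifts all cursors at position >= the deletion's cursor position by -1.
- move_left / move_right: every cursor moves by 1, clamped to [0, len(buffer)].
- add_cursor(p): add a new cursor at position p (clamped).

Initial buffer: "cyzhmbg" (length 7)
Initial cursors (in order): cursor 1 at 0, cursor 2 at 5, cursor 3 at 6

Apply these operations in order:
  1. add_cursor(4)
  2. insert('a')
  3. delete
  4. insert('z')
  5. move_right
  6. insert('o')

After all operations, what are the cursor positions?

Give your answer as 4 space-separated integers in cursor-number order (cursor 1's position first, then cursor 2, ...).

Answer: 3 12 15 9

Derivation:
After op 1 (add_cursor(4)): buffer="cyzhmbg" (len 7), cursors c1@0 c4@4 c2@5 c3@6, authorship .......
After op 2 (insert('a')): buffer="acyzhamabag" (len 11), cursors c1@1 c4@6 c2@8 c3@10, authorship 1....4.2.3.
After op 3 (delete): buffer="cyzhmbg" (len 7), cursors c1@0 c4@4 c2@5 c3@6, authorship .......
After op 4 (insert('z')): buffer="zcyzhzmzbzg" (len 11), cursors c1@1 c4@6 c2@8 c3@10, authorship 1....4.2.3.
After op 5 (move_right): buffer="zcyzhzmzbzg" (len 11), cursors c1@2 c4@7 c2@9 c3@11, authorship 1....4.2.3.
After op 6 (insert('o')): buffer="zcoyzhzmozbozgo" (len 15), cursors c1@3 c4@9 c2@12 c3@15, authorship 1.1...4.42.23.3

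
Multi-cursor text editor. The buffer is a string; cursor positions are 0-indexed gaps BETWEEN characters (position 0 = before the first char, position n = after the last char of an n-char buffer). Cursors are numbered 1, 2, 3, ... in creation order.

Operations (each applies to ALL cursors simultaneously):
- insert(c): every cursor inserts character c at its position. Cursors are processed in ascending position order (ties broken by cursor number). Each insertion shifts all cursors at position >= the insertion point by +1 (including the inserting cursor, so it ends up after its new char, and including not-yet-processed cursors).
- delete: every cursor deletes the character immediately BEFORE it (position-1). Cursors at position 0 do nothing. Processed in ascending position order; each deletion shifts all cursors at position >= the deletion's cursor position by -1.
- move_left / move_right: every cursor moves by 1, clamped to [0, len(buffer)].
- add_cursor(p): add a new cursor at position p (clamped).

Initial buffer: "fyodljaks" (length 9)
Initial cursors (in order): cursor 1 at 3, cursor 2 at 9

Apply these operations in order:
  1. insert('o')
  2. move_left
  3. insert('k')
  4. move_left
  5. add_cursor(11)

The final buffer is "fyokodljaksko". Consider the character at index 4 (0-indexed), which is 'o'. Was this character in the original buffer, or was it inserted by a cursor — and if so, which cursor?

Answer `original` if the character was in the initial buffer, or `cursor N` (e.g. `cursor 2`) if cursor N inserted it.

After op 1 (insert('o')): buffer="fyoodljakso" (len 11), cursors c1@4 c2@11, authorship ...1......2
After op 2 (move_left): buffer="fyoodljakso" (len 11), cursors c1@3 c2@10, authorship ...1......2
After op 3 (insert('k')): buffer="fyokodljaksko" (len 13), cursors c1@4 c2@12, authorship ...11......22
After op 4 (move_left): buffer="fyokodljaksko" (len 13), cursors c1@3 c2@11, authorship ...11......22
After op 5 (add_cursor(11)): buffer="fyokodljaksko" (len 13), cursors c1@3 c2@11 c3@11, authorship ...11......22
Authorship (.=original, N=cursor N): . . . 1 1 . . . . . . 2 2
Index 4: author = 1

Answer: cursor 1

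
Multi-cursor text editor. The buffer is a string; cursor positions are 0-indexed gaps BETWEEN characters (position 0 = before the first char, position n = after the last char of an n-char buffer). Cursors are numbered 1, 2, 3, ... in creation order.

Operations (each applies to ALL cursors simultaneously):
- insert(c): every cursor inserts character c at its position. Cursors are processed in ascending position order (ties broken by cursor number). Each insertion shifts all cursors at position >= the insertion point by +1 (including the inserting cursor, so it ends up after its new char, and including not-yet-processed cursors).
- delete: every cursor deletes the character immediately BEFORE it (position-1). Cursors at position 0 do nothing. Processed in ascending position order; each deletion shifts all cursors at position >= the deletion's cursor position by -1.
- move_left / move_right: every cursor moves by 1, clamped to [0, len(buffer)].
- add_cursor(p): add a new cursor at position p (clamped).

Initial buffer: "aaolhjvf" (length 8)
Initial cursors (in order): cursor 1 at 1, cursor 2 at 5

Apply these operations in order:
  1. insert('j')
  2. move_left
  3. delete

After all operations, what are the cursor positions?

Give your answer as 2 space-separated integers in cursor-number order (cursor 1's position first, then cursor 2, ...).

Answer: 0 4

Derivation:
After op 1 (insert('j')): buffer="ajaolhjjvf" (len 10), cursors c1@2 c2@7, authorship .1....2...
After op 2 (move_left): buffer="ajaolhjjvf" (len 10), cursors c1@1 c2@6, authorship .1....2...
After op 3 (delete): buffer="jaoljjvf" (len 8), cursors c1@0 c2@4, authorship 1...2...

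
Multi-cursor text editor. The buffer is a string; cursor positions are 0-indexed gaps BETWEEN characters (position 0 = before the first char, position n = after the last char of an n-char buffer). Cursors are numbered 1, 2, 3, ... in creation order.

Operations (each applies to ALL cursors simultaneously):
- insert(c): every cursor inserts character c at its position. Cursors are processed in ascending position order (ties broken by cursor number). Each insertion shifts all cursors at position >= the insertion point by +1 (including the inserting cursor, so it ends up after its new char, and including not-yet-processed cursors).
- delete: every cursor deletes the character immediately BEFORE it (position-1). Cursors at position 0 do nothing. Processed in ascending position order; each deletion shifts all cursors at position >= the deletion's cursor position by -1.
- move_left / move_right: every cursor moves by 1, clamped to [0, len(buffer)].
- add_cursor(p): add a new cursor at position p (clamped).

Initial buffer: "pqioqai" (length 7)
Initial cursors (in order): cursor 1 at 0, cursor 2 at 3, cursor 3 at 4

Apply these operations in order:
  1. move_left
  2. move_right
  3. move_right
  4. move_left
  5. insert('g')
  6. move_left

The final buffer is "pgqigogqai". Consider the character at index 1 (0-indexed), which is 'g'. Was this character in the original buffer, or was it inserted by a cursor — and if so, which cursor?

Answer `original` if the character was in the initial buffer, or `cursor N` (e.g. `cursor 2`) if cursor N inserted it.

Answer: cursor 1

Derivation:
After op 1 (move_left): buffer="pqioqai" (len 7), cursors c1@0 c2@2 c3@3, authorship .......
After op 2 (move_right): buffer="pqioqai" (len 7), cursors c1@1 c2@3 c3@4, authorship .......
After op 3 (move_right): buffer="pqioqai" (len 7), cursors c1@2 c2@4 c3@5, authorship .......
After op 4 (move_left): buffer="pqioqai" (len 7), cursors c1@1 c2@3 c3@4, authorship .......
After op 5 (insert('g')): buffer="pgqigogqai" (len 10), cursors c1@2 c2@5 c3@7, authorship .1..2.3...
After op 6 (move_left): buffer="pgqigogqai" (len 10), cursors c1@1 c2@4 c3@6, authorship .1..2.3...
Authorship (.=original, N=cursor N): . 1 . . 2 . 3 . . .
Index 1: author = 1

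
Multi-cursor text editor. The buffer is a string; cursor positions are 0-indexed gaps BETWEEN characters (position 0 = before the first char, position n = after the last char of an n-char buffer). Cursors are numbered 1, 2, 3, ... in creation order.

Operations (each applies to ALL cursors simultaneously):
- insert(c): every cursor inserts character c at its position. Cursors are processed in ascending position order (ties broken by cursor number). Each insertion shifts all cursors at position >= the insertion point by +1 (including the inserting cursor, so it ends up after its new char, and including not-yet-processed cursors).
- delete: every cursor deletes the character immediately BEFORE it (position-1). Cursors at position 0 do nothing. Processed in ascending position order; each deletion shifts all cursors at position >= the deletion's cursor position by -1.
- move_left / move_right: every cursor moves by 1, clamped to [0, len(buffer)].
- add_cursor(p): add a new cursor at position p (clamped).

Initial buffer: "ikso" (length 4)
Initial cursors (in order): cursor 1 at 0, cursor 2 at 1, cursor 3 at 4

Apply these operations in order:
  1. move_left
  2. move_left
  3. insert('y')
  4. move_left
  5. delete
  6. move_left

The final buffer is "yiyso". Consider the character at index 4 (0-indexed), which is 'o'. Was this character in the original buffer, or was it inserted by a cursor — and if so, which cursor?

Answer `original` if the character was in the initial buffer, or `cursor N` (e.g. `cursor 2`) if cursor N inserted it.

Answer: original

Derivation:
After op 1 (move_left): buffer="ikso" (len 4), cursors c1@0 c2@0 c3@3, authorship ....
After op 2 (move_left): buffer="ikso" (len 4), cursors c1@0 c2@0 c3@2, authorship ....
After op 3 (insert('y')): buffer="yyikyso" (len 7), cursors c1@2 c2@2 c3@5, authorship 12..3..
After op 4 (move_left): buffer="yyikyso" (len 7), cursors c1@1 c2@1 c3@4, authorship 12..3..
After op 5 (delete): buffer="yiyso" (len 5), cursors c1@0 c2@0 c3@2, authorship 2.3..
After op 6 (move_left): buffer="yiyso" (len 5), cursors c1@0 c2@0 c3@1, authorship 2.3..
Authorship (.=original, N=cursor N): 2 . 3 . .
Index 4: author = original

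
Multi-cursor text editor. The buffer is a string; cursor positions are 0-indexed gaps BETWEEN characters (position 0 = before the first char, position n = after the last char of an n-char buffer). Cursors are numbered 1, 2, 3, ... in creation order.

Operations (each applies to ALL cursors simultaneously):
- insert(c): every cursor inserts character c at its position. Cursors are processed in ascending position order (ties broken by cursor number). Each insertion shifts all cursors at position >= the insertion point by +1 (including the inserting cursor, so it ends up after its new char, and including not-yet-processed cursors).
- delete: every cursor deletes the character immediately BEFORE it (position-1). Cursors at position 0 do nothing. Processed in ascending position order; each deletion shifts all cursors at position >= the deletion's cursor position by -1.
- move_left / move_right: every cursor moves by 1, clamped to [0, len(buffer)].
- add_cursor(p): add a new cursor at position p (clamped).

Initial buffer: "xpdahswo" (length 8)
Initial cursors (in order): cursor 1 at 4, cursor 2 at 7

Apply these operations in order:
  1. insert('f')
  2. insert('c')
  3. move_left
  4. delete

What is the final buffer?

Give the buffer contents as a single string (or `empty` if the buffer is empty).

After op 1 (insert('f')): buffer="xpdafhswfo" (len 10), cursors c1@5 c2@9, authorship ....1...2.
After op 2 (insert('c')): buffer="xpdafchswfco" (len 12), cursors c1@6 c2@11, authorship ....11...22.
After op 3 (move_left): buffer="xpdafchswfco" (len 12), cursors c1@5 c2@10, authorship ....11...22.
After op 4 (delete): buffer="xpdachswco" (len 10), cursors c1@4 c2@8, authorship ....1...2.

Answer: xpdachswco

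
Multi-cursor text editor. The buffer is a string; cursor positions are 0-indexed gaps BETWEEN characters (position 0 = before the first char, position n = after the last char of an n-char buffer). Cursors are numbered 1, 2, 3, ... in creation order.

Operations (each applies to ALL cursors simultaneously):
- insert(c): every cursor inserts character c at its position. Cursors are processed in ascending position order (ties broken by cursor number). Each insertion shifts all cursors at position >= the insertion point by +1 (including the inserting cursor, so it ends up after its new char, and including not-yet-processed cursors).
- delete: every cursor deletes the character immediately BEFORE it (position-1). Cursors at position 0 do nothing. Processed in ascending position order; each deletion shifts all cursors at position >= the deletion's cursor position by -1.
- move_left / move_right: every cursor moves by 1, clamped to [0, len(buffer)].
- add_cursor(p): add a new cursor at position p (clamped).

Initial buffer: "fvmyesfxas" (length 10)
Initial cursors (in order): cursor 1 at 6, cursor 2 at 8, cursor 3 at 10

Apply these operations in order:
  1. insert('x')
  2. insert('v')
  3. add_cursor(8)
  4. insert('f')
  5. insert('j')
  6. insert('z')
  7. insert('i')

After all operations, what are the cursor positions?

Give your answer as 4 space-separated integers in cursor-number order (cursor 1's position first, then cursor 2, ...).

Answer: 16 24 32 16

Derivation:
After op 1 (insert('x')): buffer="fvmyesxfxxasx" (len 13), cursors c1@7 c2@10 c3@13, authorship ......1..2..3
After op 2 (insert('v')): buffer="fvmyesxvfxxvasxv" (len 16), cursors c1@8 c2@12 c3@16, authorship ......11..22..33
After op 3 (add_cursor(8)): buffer="fvmyesxvfxxvasxv" (len 16), cursors c1@8 c4@8 c2@12 c3@16, authorship ......11..22..33
After op 4 (insert('f')): buffer="fvmyesxvfffxxvfasxvf" (len 20), cursors c1@10 c4@10 c2@15 c3@20, authorship ......1114..222..333
After op 5 (insert('j')): buffer="fvmyesxvffjjfxxvfjasxvfj" (len 24), cursors c1@12 c4@12 c2@18 c3@24, authorship ......111414..2222..3333
After op 6 (insert('z')): buffer="fvmyesxvffjjzzfxxvfjzasxvfjz" (len 28), cursors c1@14 c4@14 c2@21 c3@28, authorship ......11141414..22222..33333
After op 7 (insert('i')): buffer="fvmyesxvffjjzziifxxvfjziasxvfjzi" (len 32), cursors c1@16 c4@16 c2@24 c3@32, authorship ......1114141414..222222..333333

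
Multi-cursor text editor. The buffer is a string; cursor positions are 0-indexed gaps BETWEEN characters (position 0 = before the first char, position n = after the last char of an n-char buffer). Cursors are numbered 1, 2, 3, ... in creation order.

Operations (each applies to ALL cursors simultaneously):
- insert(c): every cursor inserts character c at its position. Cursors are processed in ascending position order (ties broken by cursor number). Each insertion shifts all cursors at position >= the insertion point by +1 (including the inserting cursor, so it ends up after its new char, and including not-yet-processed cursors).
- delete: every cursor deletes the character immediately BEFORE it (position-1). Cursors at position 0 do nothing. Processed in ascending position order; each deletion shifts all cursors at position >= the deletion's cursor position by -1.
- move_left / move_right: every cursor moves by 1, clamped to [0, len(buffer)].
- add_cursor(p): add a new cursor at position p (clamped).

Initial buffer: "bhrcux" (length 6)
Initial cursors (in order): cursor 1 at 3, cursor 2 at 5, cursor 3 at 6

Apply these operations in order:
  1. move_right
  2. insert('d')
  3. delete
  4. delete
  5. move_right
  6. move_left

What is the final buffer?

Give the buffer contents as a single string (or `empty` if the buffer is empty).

After op 1 (move_right): buffer="bhrcux" (len 6), cursors c1@4 c2@6 c3@6, authorship ......
After op 2 (insert('d')): buffer="bhrcduxdd" (len 9), cursors c1@5 c2@9 c3@9, authorship ....1..23
After op 3 (delete): buffer="bhrcux" (len 6), cursors c1@4 c2@6 c3@6, authorship ......
After op 4 (delete): buffer="bhr" (len 3), cursors c1@3 c2@3 c3@3, authorship ...
After op 5 (move_right): buffer="bhr" (len 3), cursors c1@3 c2@3 c3@3, authorship ...
After op 6 (move_left): buffer="bhr" (len 3), cursors c1@2 c2@2 c3@2, authorship ...

Answer: bhr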